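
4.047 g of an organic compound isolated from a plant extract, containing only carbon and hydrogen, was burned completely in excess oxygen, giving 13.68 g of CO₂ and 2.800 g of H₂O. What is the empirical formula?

mol C = 13.68 g CO₂ ÷ 44.009 g/mol = 0.31085 mol
mol H = 2 × 2.800 g H₂O ÷ 18.015 g/mol = 0.31085 mol
Divide by the smallest (0.31085 mol): C 1.000, H 1.000

CH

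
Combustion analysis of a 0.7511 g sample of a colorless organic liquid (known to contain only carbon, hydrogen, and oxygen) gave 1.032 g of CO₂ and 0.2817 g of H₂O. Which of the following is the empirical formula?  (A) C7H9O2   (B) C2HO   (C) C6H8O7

mol C = 1.032 g CO₂ ÷ 44.009 g/mol = 0.023450 mol
mol H = 2 × 0.2817 g H₂O ÷ 18.015 g/mol = 0.031274 mol
mass O = 0.7511 − (0.28165 + 0.031524) = 0.43792 g → mol O = 0.43792 ÷ 15.999 = 0.027372 mol
Divide by the smallest (0.023450 mol): C 1.000, H 1.334, O 1.167
Multiplying each by 6 gives whole numbers: C 6.00, H 8.00, O 7.00

(C) C6H8O7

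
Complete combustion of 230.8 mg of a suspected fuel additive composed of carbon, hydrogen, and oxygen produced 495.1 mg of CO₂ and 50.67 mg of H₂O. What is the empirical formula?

C2HO

mol C = 0.4951 g CO₂ ÷ 44.009 g/mol = 0.011250 mol
mol H = 2 × 0.05067 g H₂O ÷ 18.015 g/mol = 0.0056253 mol
mass O = 0.2308 − (0.13512 + 0.0056703) = 0.090006 g → mol O = 0.090006 ÷ 15.999 = 0.0056257 mol
Divide by the smallest (0.0056253 mol): C 2.000, H 1.000, O 1.000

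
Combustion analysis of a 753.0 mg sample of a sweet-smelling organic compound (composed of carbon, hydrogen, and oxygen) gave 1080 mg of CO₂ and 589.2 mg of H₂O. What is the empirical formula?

C3H8O3

mol C = 1.080 g CO₂ ÷ 44.009 g/mol = 0.024540 mol
mol H = 2 × 0.5892 g H₂O ÷ 18.015 g/mol = 0.065412 mol
mass O = 0.7530 − (0.29476 + 0.065935) = 0.39231 g → mol O = 0.39231 ÷ 15.999 = 0.024521 mol
Divide by the smallest (0.024521 mol): C 1.001, H 2.668, O 1.000
Multiplying each by 3 gives whole numbers: C 3.00, H 8.00, O 3.00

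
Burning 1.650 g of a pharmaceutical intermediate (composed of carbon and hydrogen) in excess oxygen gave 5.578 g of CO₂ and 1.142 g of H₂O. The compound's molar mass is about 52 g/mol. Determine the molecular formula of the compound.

mol C = 5.578 g CO₂ ÷ 44.009 g/mol = 0.12675 mol
mol H = 2 × 1.142 g H₂O ÷ 18.015 g/mol = 0.12678 mol
Divide by the smallest (0.12675 mol): C 1.000, H 1.000
Empirical formula: CH
Empirical-formula mass = 13.02 g/mol; 52 ÷ 13.02 ≈ 4, so the molecular formula is C4H4.

C4H4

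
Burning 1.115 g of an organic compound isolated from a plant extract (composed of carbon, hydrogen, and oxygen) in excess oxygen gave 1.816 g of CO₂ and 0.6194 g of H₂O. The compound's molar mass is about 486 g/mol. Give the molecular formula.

C18H30O15

mol C = 1.816 g CO₂ ÷ 44.009 g/mol = 0.041264 mol
mol H = 2 × 0.6194 g H₂O ÷ 18.015 g/mol = 0.068765 mol
mass O = 1.115 − (0.49563 + 0.069315) = 0.55006 g → mol O = 0.55006 ÷ 15.999 = 0.034381 mol
Divide by the smallest (0.034381 mol): C 1.200, H 2.000, O 1.000
Multiplying each by 5 gives whole numbers: C 6.00, H 10.00, O 5.00
Empirical formula: C6H10O5
Empirical-formula mass = 162.14 g/mol; 486 ÷ 162.14 ≈ 3, so the molecular formula is C18H30O15.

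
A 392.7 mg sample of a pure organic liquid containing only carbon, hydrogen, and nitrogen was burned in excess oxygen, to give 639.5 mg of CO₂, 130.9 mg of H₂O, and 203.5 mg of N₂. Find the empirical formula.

CHN

mol C = 0.6395 g CO₂ ÷ 44.009 g/mol = 0.014531 mol
mol H = 2 × 0.1309 g H₂O ÷ 18.015 g/mol = 0.014532 mol
mol N = 2 × 0.2035 g N₂ ÷ 28.014 g/mol = 0.014528 mol
Divide by the smallest (0.014528 mol): C 1.000, H 1.000, N 1.000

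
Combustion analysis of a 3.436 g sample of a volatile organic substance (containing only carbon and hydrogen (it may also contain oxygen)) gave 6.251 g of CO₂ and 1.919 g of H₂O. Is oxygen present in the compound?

yes

mol C = 6.251 g CO₂ ÷ 44.009 g/mol = 0.14204 mol
mol H = 2 × 1.919 g H₂O ÷ 18.015 g/mol = 0.21304 mol
C and H account for only 1.9208 g of the 3.436 g sample; the remaining 1.5152 g must be oxygen.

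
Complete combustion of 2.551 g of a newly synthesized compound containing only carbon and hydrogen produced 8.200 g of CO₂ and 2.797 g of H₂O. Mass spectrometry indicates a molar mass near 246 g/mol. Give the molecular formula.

mol C = 8.200 g CO₂ ÷ 44.009 g/mol = 0.18633 mol
mol H = 2 × 2.797 g H₂O ÷ 18.015 g/mol = 0.31052 mol
Divide by the smallest (0.18633 mol): C 1.000, H 1.667
Multiplying each by 3 gives whole numbers: C 3.00, H 5.00
Empirical formula: C3H5
Empirical-formula mass = 41.07 g/mol; 246 ÷ 41.07 ≈ 6, so the molecular formula is C18H30.

C18H30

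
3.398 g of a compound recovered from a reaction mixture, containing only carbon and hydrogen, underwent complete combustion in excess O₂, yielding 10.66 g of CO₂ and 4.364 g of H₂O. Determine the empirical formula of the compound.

CH2

mol C = 10.66 g CO₂ ÷ 44.009 g/mol = 0.24222 mol
mol H = 2 × 4.364 g H₂O ÷ 18.015 g/mol = 0.48449 mol
Divide by the smallest (0.24222 mol): C 1.000, H 2.000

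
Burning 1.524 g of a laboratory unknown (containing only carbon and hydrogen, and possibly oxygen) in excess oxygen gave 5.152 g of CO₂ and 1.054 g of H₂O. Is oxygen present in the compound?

no

mol C = 5.152 g CO₂ ÷ 44.009 g/mol = 0.11707 mol
mol H = 2 × 1.054 g H₂O ÷ 18.015 g/mol = 0.11701 mol
C and H together account for 1.5240 g — essentially the entire 1.524 g sample — so the compound contains no oxygen.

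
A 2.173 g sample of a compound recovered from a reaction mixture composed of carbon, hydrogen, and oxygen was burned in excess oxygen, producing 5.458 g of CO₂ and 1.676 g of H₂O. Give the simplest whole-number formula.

mol C = 5.458 g CO₂ ÷ 44.009 g/mol = 0.12402 mol
mol H = 2 × 1.676 g H₂O ÷ 18.015 g/mol = 0.18607 mol
mass O = 2.173 − (1.4896 + 0.18756) = 0.49584 g → mol O = 0.49584 ÷ 15.999 = 0.030992 mol
Divide by the smallest (0.030992 mol): C 4.002, H 6.004, O 1.000

C4H6O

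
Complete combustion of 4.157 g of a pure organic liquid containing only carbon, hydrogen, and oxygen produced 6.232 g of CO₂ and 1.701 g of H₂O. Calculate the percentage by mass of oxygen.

mol C = 6.232 g CO₂ ÷ 44.009 g/mol = 0.14161 mol
mol H = 2 × 1.701 g H₂O ÷ 18.015 g/mol = 0.18884 mol
mass O = 4.157 − (1.7008 + 0.19035) = 2.2658 g → mol O = 2.2658 ÷ 15.999 = 0.14162 mol
mass % O = 2.2658 g ÷ 4.157 g × 100%

54.51%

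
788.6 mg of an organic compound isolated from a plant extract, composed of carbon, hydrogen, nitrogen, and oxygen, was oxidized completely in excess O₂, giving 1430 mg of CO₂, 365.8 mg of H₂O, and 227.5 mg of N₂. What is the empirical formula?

mol C = 1.430 g CO₂ ÷ 44.009 g/mol = 0.032493 mol
mol H = 2 × 0.3658 g H₂O ÷ 18.015 g/mol = 0.040611 mol
mol N = 2 × 0.2275 g N₂ ÷ 28.014 g/mol = 0.016242 mol
mass O = 0.7886 − (0.39028 + 0.040935 + 0.22750) = 0.12989 g → mol O = 0.12989 ÷ 15.999 = 0.0081184 mol
Divide by the smallest (0.0081184 mol): C 4.002, H 5.002, N 2.001, O 1.000

C4H5N2O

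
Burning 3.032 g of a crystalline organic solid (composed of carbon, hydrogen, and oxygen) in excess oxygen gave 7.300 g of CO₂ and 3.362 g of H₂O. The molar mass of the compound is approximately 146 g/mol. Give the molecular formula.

C8H18O2

mol C = 7.300 g CO₂ ÷ 44.009 g/mol = 0.16588 mol
mol H = 2 × 3.362 g H₂O ÷ 18.015 g/mol = 0.37324 mol
mass O = 3.032 − (1.9923 + 0.37623) = 0.66344 g → mol O = 0.66344 ÷ 15.999 = 0.041468 mol
Divide by the smallest (0.041468 mol): C 4.000, H 9.001, O 1.000
Empirical formula: C4H9O
Empirical-formula mass = 73.11 g/mol; 146 ÷ 73.11 ≈ 2, so the molecular formula is C8H18O2.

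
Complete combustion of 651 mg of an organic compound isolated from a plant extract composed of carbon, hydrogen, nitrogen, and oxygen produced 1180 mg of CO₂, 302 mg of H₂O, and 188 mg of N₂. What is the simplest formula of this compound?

C4H5N2O

mol C = 1.18 g CO₂ ÷ 44.009 g/mol = 0.02681 mol
mol H = 2 × 0.302 g H₂O ÷ 18.015 g/mol = 0.03353 mol
mol N = 2 × 0.188 g N₂ ÷ 28.014 g/mol = 0.01342 mol
mass O = 0.651 − (0.3220 + 0.03380 + 0.1880) = 0.1072 g → mol O = 0.1072 ÷ 15.999 = 0.006698 mol
Divide by the smallest (0.006698 mol): C 4.003, H 5.006, N 2.004, O 1.000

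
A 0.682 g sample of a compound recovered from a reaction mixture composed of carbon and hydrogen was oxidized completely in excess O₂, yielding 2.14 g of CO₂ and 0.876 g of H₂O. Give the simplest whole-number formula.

CH2

mol C = 2.14 g CO₂ ÷ 44.009 g/mol = 0.04863 mol
mol H = 2 × 0.876 g H₂O ÷ 18.015 g/mol = 0.09725 mol
Divide by the smallest (0.04863 mol): C 1.000, H 2.000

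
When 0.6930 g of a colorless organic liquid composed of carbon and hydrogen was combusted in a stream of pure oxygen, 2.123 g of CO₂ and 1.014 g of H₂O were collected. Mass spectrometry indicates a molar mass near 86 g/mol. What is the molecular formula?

mol C = 2.123 g CO₂ ÷ 44.009 g/mol = 0.048240 mol
mol H = 2 × 1.014 g H₂O ÷ 18.015 g/mol = 0.11257 mol
Divide by the smallest (0.048240 mol): C 1.000, H 2.334
Multiplying each by 3 gives whole numbers: C 3.00, H 7.00
Empirical formula: C3H7
Empirical-formula mass = 43.09 g/mol; 86 ÷ 43.09 ≈ 2, so the molecular formula is C6H14.

C6H14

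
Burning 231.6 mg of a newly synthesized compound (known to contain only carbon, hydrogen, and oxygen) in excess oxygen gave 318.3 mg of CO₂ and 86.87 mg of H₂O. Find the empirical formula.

C6H8O7

mol C = 0.3183 g CO₂ ÷ 44.009 g/mol = 0.0072326 mol
mol H = 2 × 0.08687 g H₂O ÷ 18.015 g/mol = 0.0096442 mol
mass O = 0.2316 − (0.086871 + 0.0097213) = 0.13501 g → mol O = 0.13501 ÷ 15.999 = 0.0084385 mol
Divide by the smallest (0.0072326 mol): C 1.000, H 1.333, O 1.167
Multiplying each by 6 gives whole numbers: C 6.00, H 8.00, O 7.00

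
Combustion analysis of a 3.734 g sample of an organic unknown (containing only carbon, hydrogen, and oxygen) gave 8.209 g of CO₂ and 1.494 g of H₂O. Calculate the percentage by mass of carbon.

mol C = 8.209 g CO₂ ÷ 44.009 g/mol = 0.18653 mol
mol H = 2 × 1.494 g H₂O ÷ 18.015 g/mol = 0.16586 mol
mass O = 3.734 − (2.2404 + 0.16719) = 1.3264 g → mol O = 1.3264 ÷ 15.999 = 0.082905 mol
mass % C = 2.2404 g ÷ 3.734 g × 100%

60.00%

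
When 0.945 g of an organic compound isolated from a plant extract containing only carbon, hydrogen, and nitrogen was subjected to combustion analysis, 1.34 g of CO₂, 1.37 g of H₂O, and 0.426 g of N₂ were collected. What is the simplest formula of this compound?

mol C = 1.34 g CO₂ ÷ 44.009 g/mol = 0.03045 mol
mol H = 2 × 1.37 g H₂O ÷ 18.015 g/mol = 0.1521 mol
mol N = 2 × 0.426 g N₂ ÷ 28.014 g/mol = 0.03041 mol
Divide by the smallest (0.03041 mol): C 1.001, H 5.001, N 1.000

CH5N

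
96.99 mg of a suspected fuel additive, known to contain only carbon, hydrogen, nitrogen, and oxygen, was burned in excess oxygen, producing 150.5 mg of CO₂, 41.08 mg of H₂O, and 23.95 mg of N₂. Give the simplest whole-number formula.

C6H8N3O3

mol C = 0.1505 g CO₂ ÷ 44.009 g/mol = 0.0034198 mol
mol H = 2 × 0.04108 g H₂O ÷ 18.015 g/mol = 0.0045606 mol
mol N = 2 × 0.02395 g N₂ ÷ 28.014 g/mol = 0.0017099 mol
mass O = 0.09699 − (0.041075 + 0.0045971 + 0.023950) = 0.027368 g → mol O = 0.027368 ÷ 15.999 = 0.0017106 mol
Divide by the smallest (0.0017099 mol): C 2.000, H 2.667, N 1.000, O 1.000
Multiplying each by 3 gives whole numbers: C 6.00, H 8.00, N 3.00, O 3.00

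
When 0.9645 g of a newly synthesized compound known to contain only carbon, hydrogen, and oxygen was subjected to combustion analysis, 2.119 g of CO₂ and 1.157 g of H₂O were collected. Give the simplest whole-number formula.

mol C = 2.119 g CO₂ ÷ 44.009 g/mol = 0.048149 mol
mol H = 2 × 1.157 g H₂O ÷ 18.015 g/mol = 0.12845 mol
mass O = 0.9645 − (0.57832 + 0.12948) = 0.25670 g → mol O = 0.25670 ÷ 15.999 = 0.016045 mol
Divide by the smallest (0.016045 mol): C 3.001, H 8.006, O 1.000

C3H8O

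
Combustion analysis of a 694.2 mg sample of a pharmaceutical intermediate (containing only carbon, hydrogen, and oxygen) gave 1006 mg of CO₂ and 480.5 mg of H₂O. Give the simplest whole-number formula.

mol C = 1.006 g CO₂ ÷ 44.009 g/mol = 0.022859 mol
mol H = 2 × 0.4805 g H₂O ÷ 18.015 g/mol = 0.053344 mol
mass O = 0.6942 − (0.27456 + 0.053771) = 0.36587 g → mol O = 0.36587 ÷ 15.999 = 0.022868 mol
Divide by the smallest (0.022859 mol): C 1.000, H 2.334, O 1.000
Multiplying each by 3 gives whole numbers: C 3.00, H 7.00, O 3.00

C3H7O3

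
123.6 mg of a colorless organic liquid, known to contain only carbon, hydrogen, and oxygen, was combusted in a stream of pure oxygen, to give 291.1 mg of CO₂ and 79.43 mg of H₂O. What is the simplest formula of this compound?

mol C = 0.2911 g CO₂ ÷ 44.009 g/mol = 0.0066146 mol
mol H = 2 × 0.07943 g H₂O ÷ 18.015 g/mol = 0.0088182 mol
mass O = 0.1236 − (0.079447 + 0.0088888) = 0.035264 g → mol O = 0.035264 ÷ 15.999 = 0.0022041 mol
Divide by the smallest (0.0022041 mol): C 3.001, H 4.001, O 1.000

C3H4O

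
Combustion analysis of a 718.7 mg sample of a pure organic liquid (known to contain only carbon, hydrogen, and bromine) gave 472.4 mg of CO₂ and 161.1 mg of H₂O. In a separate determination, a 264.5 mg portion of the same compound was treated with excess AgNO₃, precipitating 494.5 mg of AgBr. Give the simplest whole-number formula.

C3H5Br2

mol C = 0.4724 g CO₂ ÷ 44.009 g/mol = 0.010734 mol
mol H = 2 × 0.1611 g H₂O ÷ 18.015 g/mol = 0.017885 mol
From the AgBr data: mol Br per gram of compound = (0.4945 ÷ 187.772) ÷ 0.2645 = 0.0099566 mol/g, so in the 0.7187 g combustion sample mol Br = 0.0071558 mol
Divide by the smallest (0.0071558 mol): C 1.500, H 2.499, Br 1.000
Multiplying each by 2 gives whole numbers: C 3.00, H 5.00, Br 2.00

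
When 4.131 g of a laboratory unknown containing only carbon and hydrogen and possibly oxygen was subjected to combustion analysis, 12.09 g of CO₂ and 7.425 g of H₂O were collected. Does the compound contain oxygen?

no

mol C = 12.09 g CO₂ ÷ 44.009 g/mol = 0.27472 mol
mol H = 2 × 7.425 g H₂O ÷ 18.015 g/mol = 0.82431 mol
C and H together account for 4.1305 g — essentially the entire 4.131 g sample — so the compound contains no oxygen.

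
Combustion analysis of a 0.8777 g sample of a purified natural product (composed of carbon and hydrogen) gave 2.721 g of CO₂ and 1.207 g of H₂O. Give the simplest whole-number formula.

C6H13

mol C = 2.721 g CO₂ ÷ 44.009 g/mol = 0.061828 mol
mol H = 2 × 1.207 g H₂O ÷ 18.015 g/mol = 0.13400 mol
Divide by the smallest (0.061828 mol): C 1.000, H 2.167
Multiplying each by 6 gives whole numbers: C 6.00, H 13.00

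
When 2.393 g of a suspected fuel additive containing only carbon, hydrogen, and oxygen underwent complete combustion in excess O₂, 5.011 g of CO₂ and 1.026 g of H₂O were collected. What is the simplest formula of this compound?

mol C = 5.011 g CO₂ ÷ 44.009 g/mol = 0.11386 mol
mol H = 2 × 1.026 g H₂O ÷ 18.015 g/mol = 0.11391 mol
mass O = 2.393 − (1.3676 + 0.11482) = 0.91057 g → mol O = 0.91057 ÷ 15.999 = 0.056914 mol
Divide by the smallest (0.056914 mol): C 2.001, H 2.001, O 1.000

C2H2O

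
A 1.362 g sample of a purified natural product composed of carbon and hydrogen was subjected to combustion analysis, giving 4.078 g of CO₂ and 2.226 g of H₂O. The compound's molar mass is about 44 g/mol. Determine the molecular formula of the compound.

C3H8

mol C = 4.078 g CO₂ ÷ 44.009 g/mol = 0.092663 mol
mol H = 2 × 2.226 g H₂O ÷ 18.015 g/mol = 0.24713 mol
Divide by the smallest (0.092663 mol): C 1.000, H 2.667
Multiplying each by 3 gives whole numbers: C 3.00, H 8.00
Empirical formula: C3H8
Empirical-formula mass = 44.10 g/mol; 44 ÷ 44.10 ≈ 1, so the molecular formula is C3H8.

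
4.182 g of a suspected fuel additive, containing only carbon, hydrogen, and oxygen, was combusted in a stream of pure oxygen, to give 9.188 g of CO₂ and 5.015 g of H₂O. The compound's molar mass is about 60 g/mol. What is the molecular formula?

mol C = 9.188 g CO₂ ÷ 44.009 g/mol = 0.20878 mol
mol H = 2 × 5.015 g H₂O ÷ 18.015 g/mol = 0.55676 mol
mass O = 4.182 − (2.5076 + 0.56121) = 1.1132 g → mol O = 1.1132 ÷ 15.999 = 0.069578 mol
Divide by the smallest (0.069578 mol): C 3.001, H 8.002, O 1.000
Empirical formula: C3H8O
Empirical-formula mass = 60.10 g/mol; 60 ÷ 60.10 ≈ 1, so the molecular formula is C3H8O.

C3H8O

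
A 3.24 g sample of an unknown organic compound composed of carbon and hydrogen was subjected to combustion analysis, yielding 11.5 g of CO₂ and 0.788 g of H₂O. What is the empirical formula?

mol C = 11.5 g CO₂ ÷ 44.009 g/mol = 0.2613 mol
mol H = 2 × 0.788 g H₂O ÷ 18.015 g/mol = 0.08748 mol
Divide by the smallest (0.08748 mol): C 2.987, H 1.000

C3H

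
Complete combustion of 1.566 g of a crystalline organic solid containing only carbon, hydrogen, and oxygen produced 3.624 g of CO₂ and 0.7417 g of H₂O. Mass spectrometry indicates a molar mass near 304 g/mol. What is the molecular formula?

C16H16O6

mol C = 3.624 g CO₂ ÷ 44.009 g/mol = 0.082347 mol
mol H = 2 × 0.7417 g H₂O ÷ 18.015 g/mol = 0.082342 mol
mass O = 1.566 − (0.98907 + 0.083001) = 0.49393 g → mol O = 0.49393 ÷ 15.999 = 0.030873 mol
Divide by the smallest (0.030873 mol): C 2.667, H 2.667, O 1.000
Multiplying each by 3 gives whole numbers: C 8.00, H 8.00, O 3.00
Empirical formula: C8H8O3
Empirical-formula mass = 152.15 g/mol; 304 ÷ 152.15 ≈ 2, so the molecular formula is C16H16O6.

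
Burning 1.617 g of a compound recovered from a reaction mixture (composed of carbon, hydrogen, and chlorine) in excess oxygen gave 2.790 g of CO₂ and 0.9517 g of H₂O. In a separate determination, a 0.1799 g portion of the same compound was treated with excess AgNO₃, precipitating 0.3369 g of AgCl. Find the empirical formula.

mol C = 2.790 g CO₂ ÷ 44.009 g/mol = 0.063396 mol
mol H = 2 × 0.9517 g H₂O ÷ 18.015 g/mol = 0.10566 mol
From the AgCl data: mol Cl per gram of compound = (0.3369 ÷ 143.318) ÷ 0.1799 = 0.013067 mol/g, so in the 1.617 g combustion sample mol Cl = 0.021129 mol
Divide by the smallest (0.021129 mol): C 3.000, H 5.001, Cl 1.000

C3H5Cl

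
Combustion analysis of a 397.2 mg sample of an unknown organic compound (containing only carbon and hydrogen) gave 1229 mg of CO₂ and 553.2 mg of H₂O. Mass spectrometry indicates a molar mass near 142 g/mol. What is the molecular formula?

C10H22

mol C = 1.229 g CO₂ ÷ 44.009 g/mol = 0.027926 mol
mol H = 2 × 0.5532 g H₂O ÷ 18.015 g/mol = 0.061415 mol
Divide by the smallest (0.027926 mol): C 1.000, H 2.199
Multiplying each by 5 gives whole numbers: C 5.00, H 11.00
Empirical formula: C5H11
Empirical-formula mass = 71.14 g/mol; 142 ÷ 71.14 ≈ 2, so the molecular formula is C10H22.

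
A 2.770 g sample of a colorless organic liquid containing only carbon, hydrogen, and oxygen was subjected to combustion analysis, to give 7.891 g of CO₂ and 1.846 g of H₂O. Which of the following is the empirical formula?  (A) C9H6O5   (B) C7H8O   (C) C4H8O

(B) C7H8O

mol C = 7.891 g CO₂ ÷ 44.009 g/mol = 0.17930 mol
mol H = 2 × 1.846 g H₂O ÷ 18.015 g/mol = 0.20494 mol
mass O = 2.770 − (2.1536 + 0.20658) = 0.40980 g → mol O = 0.40980 ÷ 15.999 = 0.025614 mol
Divide by the smallest (0.025614 mol): C 7.000, H 8.001, O 1.000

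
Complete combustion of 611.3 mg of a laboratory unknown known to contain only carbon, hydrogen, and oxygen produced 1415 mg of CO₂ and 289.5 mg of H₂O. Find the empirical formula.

mol C = 1.415 g CO₂ ÷ 44.009 g/mol = 0.032153 mol
mol H = 2 × 0.2895 g H₂O ÷ 18.015 g/mol = 0.032140 mol
mass O = 0.6113 − (0.38618 + 0.032397) = 0.19272 g → mol O = 0.19272 ÷ 15.999 = 0.012046 mol
Divide by the smallest (0.012046 mol): C 2.669, H 2.668, O 1.000
Multiplying each by 3 gives whole numbers: C 8.01, H 8.00, O 3.00

C8H8O3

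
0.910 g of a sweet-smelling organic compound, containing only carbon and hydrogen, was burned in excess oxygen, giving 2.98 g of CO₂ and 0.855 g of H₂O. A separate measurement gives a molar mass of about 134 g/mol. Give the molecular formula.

mol C = 2.98 g CO₂ ÷ 44.009 g/mol = 0.06771 mol
mol H = 2 × 0.855 g H₂O ÷ 18.015 g/mol = 0.09492 mol
Divide by the smallest (0.06771 mol): C 1.000, H 1.402
Multiplying each by 5 gives whole numbers: C 5.00, H 7.01
Empirical formula: C5H7
Empirical-formula mass = 67.11 g/mol; 134 ÷ 67.11 ≈ 2, so the molecular formula is C10H14.

C10H14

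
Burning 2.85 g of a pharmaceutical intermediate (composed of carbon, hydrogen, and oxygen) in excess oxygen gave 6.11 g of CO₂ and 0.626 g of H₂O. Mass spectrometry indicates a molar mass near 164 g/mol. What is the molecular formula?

mol C = 6.11 g CO₂ ÷ 44.009 g/mol = 0.1388 mol
mol H = 2 × 0.626 g H₂O ÷ 18.015 g/mol = 0.06950 mol
mass O = 2.85 − (1.668 + 0.07005) = 1.112 g → mol O = 1.112 ÷ 15.999 = 0.06953 mol
Divide by the smallest (0.06950 mol): C 1.998, H 1.000, O 1.000
Empirical formula: C2HO
Empirical-formula mass = 41.03 g/mol; 164 ÷ 41.03 ≈ 4, so the molecular formula is C8H4O4.

C8H4O4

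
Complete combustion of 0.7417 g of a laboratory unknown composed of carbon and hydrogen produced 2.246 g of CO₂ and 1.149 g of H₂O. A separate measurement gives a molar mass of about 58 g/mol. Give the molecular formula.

C4H10

mol C = 2.246 g CO₂ ÷ 44.009 g/mol = 0.051035 mol
mol H = 2 × 1.149 g H₂O ÷ 18.015 g/mol = 0.12756 mol
Divide by the smallest (0.051035 mol): C 1.000, H 2.499
Multiplying each by 2 gives whole numbers: C 2.00, H 5.00
Empirical formula: C2H5
Empirical-formula mass = 29.06 g/mol; 58 ÷ 29.06 ≈ 2, so the molecular formula is C4H10.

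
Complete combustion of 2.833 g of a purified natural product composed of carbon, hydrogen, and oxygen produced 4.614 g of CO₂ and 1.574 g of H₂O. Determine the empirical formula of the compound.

mol C = 4.614 g CO₂ ÷ 44.009 g/mol = 0.10484 mol
mol H = 2 × 1.574 g H₂O ÷ 18.015 g/mol = 0.17474 mol
mass O = 2.833 − (1.2593 + 0.17614) = 1.3976 g → mol O = 1.3976 ÷ 15.999 = 0.087355 mol
Divide by the smallest (0.087355 mol): C 1.200, H 2.000, O 1.000
Multiplying each by 5 gives whole numbers: C 6.00, H 10.00, O 5.00

C6H10O5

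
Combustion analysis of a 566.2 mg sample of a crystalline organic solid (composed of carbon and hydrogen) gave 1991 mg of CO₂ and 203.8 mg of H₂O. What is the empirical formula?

C2H

mol C = 1.991 g CO₂ ÷ 44.009 g/mol = 0.045241 mol
mol H = 2 × 0.2038 g H₂O ÷ 18.015 g/mol = 0.022626 mol
Divide by the smallest (0.022626 mol): C 2.000, H 1.000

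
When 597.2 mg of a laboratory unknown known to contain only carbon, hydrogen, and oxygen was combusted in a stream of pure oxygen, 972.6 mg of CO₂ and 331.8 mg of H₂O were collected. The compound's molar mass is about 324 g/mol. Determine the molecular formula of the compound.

mol C = 0.9726 g CO₂ ÷ 44.009 g/mol = 0.022100 mol
mol H = 2 × 0.3318 g H₂O ÷ 18.015 g/mol = 0.036836 mol
mass O = 0.5972 − (0.26544 + 0.037131) = 0.29463 g → mol O = 0.29463 ÷ 15.999 = 0.018415 mol
Divide by the smallest (0.018415 mol): C 1.200, H 2.000, O 1.000
Multiplying each by 5 gives whole numbers: C 6.00, H 10.00, O 5.00
Empirical formula: C6H10O5
Empirical-formula mass = 162.14 g/mol; 324 ÷ 162.14 ≈ 2, so the molecular formula is C12H20O10.

C12H20O10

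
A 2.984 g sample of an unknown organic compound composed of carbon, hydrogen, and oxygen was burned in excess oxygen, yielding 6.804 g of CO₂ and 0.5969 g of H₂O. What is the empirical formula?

C7H3O3

mol C = 6.804 g CO₂ ÷ 44.009 g/mol = 0.15460 mol
mol H = 2 × 0.5969 g H₂O ÷ 18.015 g/mol = 0.066267 mol
mass O = 2.984 − (1.8570 + 0.066797) = 1.0602 g → mol O = 1.0602 ÷ 15.999 = 0.066269 mol
Divide by the smallest (0.066267 mol): C 2.333, H 1.000, O 1.000
Multiplying each by 3 gives whole numbers: C 7.00, H 3.00, O 3.00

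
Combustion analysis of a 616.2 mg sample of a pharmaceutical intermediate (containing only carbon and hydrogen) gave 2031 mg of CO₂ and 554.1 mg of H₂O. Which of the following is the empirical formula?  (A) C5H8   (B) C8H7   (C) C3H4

(C) C3H4

mol C = 2.031 g CO₂ ÷ 44.009 g/mol = 0.046150 mol
mol H = 2 × 0.5541 g H₂O ÷ 18.015 g/mol = 0.061515 mol
Divide by the smallest (0.046150 mol): C 1.000, H 1.333
Multiplying each by 3 gives whole numbers: C 3.00, H 4.00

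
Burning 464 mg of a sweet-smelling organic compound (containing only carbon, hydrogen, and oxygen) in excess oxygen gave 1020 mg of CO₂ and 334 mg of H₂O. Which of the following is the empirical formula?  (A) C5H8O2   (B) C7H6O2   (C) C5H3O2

mol C = 1.02 g CO₂ ÷ 44.009 g/mol = 0.02318 mol
mol H = 2 × 0.334 g H₂O ÷ 18.015 g/mol = 0.03708 mol
mass O = 0.464 − (0.2784 + 0.03738) = 0.1482 g → mol O = 0.1482 ÷ 15.999 = 0.009266 mol
Divide by the smallest (0.009266 mol): C 2.501, H 4.002, O 1.000
Multiplying each by 2 gives whole numbers: C 5.00, H 8.00, O 2.00

(A) C5H8O2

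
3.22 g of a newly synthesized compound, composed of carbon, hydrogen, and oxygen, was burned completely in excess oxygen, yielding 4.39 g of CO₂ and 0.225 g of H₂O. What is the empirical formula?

mol C = 4.39 g CO₂ ÷ 44.009 g/mol = 0.09975 mol
mol H = 2 × 0.225 g H₂O ÷ 18.015 g/mol = 0.02498 mol
mass O = 3.22 − (1.198 + 0.02518) = 1.997 g → mol O = 1.997 ÷ 15.999 = 0.1248 mol
Divide by the smallest (0.02498 mol): C 3.993, H 1.000, O 4.996

C4HO5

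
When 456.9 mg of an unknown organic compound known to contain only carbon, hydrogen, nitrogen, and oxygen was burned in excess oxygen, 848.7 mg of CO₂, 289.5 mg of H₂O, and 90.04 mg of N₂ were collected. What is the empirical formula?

C3H5NO

mol C = 0.8487 g CO₂ ÷ 44.009 g/mol = 0.019285 mol
mol H = 2 × 0.2895 g H₂O ÷ 18.015 g/mol = 0.032140 mol
mol N = 2 × 0.09004 g N₂ ÷ 28.014 g/mol = 0.0064282 mol
mass O = 0.4569 − (0.23163 + 0.032397 + 0.090040) = 0.10283 g → mol O = 0.10283 ÷ 15.999 = 0.0064276 mol
Divide by the smallest (0.0064276 mol): C 3.000, H 5.000, N 1.000, O 1.000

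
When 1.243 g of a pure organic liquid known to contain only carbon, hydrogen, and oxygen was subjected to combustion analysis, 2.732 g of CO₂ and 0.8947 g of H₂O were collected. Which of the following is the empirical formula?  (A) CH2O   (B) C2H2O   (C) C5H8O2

(C) C5H8O2

mol C = 2.732 g CO₂ ÷ 44.009 g/mol = 0.062078 mol
mol H = 2 × 0.8947 g H₂O ÷ 18.015 g/mol = 0.099328 mol
mass O = 1.243 − (0.74562 + 0.10012) = 0.39726 g → mol O = 0.39726 ÷ 15.999 = 0.024830 mol
Divide by the smallest (0.024830 mol): C 2.500, H 4.000, O 1.000
Multiplying each by 2 gives whole numbers: C 5.00, H 8.00, O 2.00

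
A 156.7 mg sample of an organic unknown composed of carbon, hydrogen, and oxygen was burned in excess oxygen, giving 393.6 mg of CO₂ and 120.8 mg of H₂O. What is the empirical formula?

mol C = 0.3936 g CO₂ ÷ 44.009 g/mol = 0.0089436 mol
mol H = 2 × 0.1208 g H₂O ÷ 18.015 g/mol = 0.013411 mol
mass O = 0.1567 − (0.10742 + 0.013518) = 0.035760 g → mol O = 0.035760 ÷ 15.999 = 0.0022351 mol
Divide by the smallest (0.0022351 mol): C 4.001, H 6.000, O 1.000

C4H6O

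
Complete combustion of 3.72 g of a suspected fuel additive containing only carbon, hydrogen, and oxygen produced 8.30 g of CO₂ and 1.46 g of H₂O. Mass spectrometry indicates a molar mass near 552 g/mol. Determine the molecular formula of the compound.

mol C = 8.30 g CO₂ ÷ 44.009 g/mol = 0.1886 mol
mol H = 2 × 1.46 g H₂O ÷ 18.015 g/mol = 0.1621 mol
mass O = 3.72 − (2.265 + 0.1634) = 1.291 g → mol O = 1.291 ÷ 15.999 = 0.08072 mol
Divide by the smallest (0.08072 mol): C 2.337, H 2.008, O 1.000
Multiplying each by 3 gives whole numbers: C 7.01, H 6.02, O 3.00
Empirical formula: C7H6O3
Empirical-formula mass = 138.12 g/mol; 552 ÷ 138.12 ≈ 4, so the molecular formula is C28H24O12.

C28H24O12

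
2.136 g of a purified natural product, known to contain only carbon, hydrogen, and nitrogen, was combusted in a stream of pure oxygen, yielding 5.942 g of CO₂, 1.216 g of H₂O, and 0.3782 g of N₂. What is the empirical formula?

C5H5N

mol C = 5.942 g CO₂ ÷ 44.009 g/mol = 0.13502 mol
mol H = 2 × 1.216 g H₂O ÷ 18.015 g/mol = 0.13500 mol
mol N = 2 × 0.3782 g N₂ ÷ 28.014 g/mol = 0.027001 mol
Divide by the smallest (0.027001 mol): C 5.001, H 5.000, N 1.000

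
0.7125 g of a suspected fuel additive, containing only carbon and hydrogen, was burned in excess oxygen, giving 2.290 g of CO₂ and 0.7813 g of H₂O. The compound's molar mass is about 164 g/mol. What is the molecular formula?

mol C = 2.290 g CO₂ ÷ 44.009 g/mol = 0.052035 mol
mol H = 2 × 0.7813 g H₂O ÷ 18.015 g/mol = 0.086739 mol
Divide by the smallest (0.052035 mol): C 1.000, H 1.667
Multiplying each by 3 gives whole numbers: C 3.00, H 5.00
Empirical formula: C3H5
Empirical-formula mass = 41.07 g/mol; 164 ÷ 41.07 ≈ 4, so the molecular formula is C12H20.

C12H20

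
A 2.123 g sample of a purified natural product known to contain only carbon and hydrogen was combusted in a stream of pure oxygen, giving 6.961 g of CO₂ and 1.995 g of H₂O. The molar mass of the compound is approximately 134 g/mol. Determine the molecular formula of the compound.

mol C = 6.961 g CO₂ ÷ 44.009 g/mol = 0.15817 mol
mol H = 2 × 1.995 g H₂O ÷ 18.015 g/mol = 0.22148 mol
Divide by the smallest (0.15817 mol): C 1.000, H 1.400
Multiplying each by 5 gives whole numbers: C 5.00, H 7.00
Empirical formula: C5H7
Empirical-formula mass = 67.11 g/mol; 134 ÷ 67.11 ≈ 2, so the molecular formula is C10H14.

C10H14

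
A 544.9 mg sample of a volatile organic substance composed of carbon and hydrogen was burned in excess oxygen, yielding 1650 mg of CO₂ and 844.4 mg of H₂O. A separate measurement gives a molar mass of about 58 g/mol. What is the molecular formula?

C4H10

mol C = 1.650 g CO₂ ÷ 44.009 g/mol = 0.037492 mol
mol H = 2 × 0.8444 g H₂O ÷ 18.015 g/mol = 0.093744 mol
Divide by the smallest (0.037492 mol): C 1.000, H 2.500
Multiplying each by 2 gives whole numbers: C 2.00, H 5.00
Empirical formula: C2H5
Empirical-formula mass = 29.06 g/mol; 58 ÷ 29.06 ≈ 2, so the molecular formula is C4H10.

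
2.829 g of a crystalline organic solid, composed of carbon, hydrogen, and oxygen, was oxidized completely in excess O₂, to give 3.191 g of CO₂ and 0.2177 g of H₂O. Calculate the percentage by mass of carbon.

30.78%

mol C = 3.191 g CO₂ ÷ 44.009 g/mol = 0.072508 mol
mol H = 2 × 0.2177 g H₂O ÷ 18.015 g/mol = 0.024169 mol
mass O = 2.829 − (0.87089 + 0.024362) = 1.9337 g → mol O = 1.9337 ÷ 15.999 = 0.12087 mol
mass % C = 0.87089 g ÷ 2.829 g × 100%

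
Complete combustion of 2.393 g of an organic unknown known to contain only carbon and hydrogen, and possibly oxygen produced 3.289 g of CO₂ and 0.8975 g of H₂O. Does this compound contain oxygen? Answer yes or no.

mol C = 3.289 g CO₂ ÷ 44.009 g/mol = 0.074735 mol
mol H = 2 × 0.8975 g H₂O ÷ 18.015 g/mol = 0.099639 mol
C and H account for only 0.99807 g of the 2.393 g sample; the remaining 1.3949 g must be oxygen.

yes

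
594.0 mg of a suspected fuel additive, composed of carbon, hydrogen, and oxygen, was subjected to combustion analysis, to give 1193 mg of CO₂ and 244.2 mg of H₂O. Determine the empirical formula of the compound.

C9H9O5

mol C = 1.193 g CO₂ ÷ 44.009 g/mol = 0.027108 mol
mol H = 2 × 0.2442 g H₂O ÷ 18.015 g/mol = 0.027111 mol
mass O = 0.5940 − (0.32560 + 0.027328) = 0.24108 g → mol O = 0.24108 ÷ 15.999 = 0.015068 mol
Divide by the smallest (0.015068 mol): C 1.799, H 1.799, O 1.000
Multiplying each by 5 gives whole numbers: C 9.00, H 9.00, O 5.00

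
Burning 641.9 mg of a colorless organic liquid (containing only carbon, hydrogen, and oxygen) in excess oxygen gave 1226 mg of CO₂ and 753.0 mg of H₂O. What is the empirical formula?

mol C = 1.226 g CO₂ ÷ 44.009 g/mol = 0.027858 mol
mol H = 2 × 0.7530 g H₂O ÷ 18.015 g/mol = 0.083597 mol
mass O = 0.6419 − (0.33460 + 0.084266) = 0.22303 g → mol O = 0.22303 ÷ 15.999 = 0.013940 mol
Divide by the smallest (0.013940 mol): C 1.998, H 5.997, O 1.000

C2H6O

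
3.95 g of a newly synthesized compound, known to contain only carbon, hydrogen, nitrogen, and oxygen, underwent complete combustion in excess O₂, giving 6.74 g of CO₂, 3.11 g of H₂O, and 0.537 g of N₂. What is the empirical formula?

mol C = 6.74 g CO₂ ÷ 44.009 g/mol = 0.1532 mol
mol H = 2 × 3.11 g H₂O ÷ 18.015 g/mol = 0.3453 mol
mol N = 2 × 0.537 g N₂ ÷ 28.014 g/mol = 0.03834 mol
mass O = 3.95 − (1.839 + 0.3480 + 0.5370) = 1.225 g → mol O = 1.225 ÷ 15.999 = 0.07660 mol
Divide by the smallest (0.03834 mol): C 3.995, H 9.006, N 1.000, O 1.998

C4H9NO2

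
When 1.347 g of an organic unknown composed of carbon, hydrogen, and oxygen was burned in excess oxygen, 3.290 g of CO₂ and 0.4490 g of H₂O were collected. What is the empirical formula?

C3H2O

mol C = 3.290 g CO₂ ÷ 44.009 g/mol = 0.074757 mol
mol H = 2 × 0.4490 g H₂O ÷ 18.015 g/mol = 0.049847 mol
mass O = 1.347 − (0.89791 + 0.050246) = 0.39884 g → mol O = 0.39884 ÷ 15.999 = 0.024929 mol
Divide by the smallest (0.024929 mol): C 2.999, H 2.000, O 1.000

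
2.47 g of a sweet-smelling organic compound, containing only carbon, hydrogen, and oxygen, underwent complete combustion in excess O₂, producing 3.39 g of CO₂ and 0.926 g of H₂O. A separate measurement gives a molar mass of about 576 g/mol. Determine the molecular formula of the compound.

C18H24O21

mol C = 3.39 g CO₂ ÷ 44.009 g/mol = 0.07703 mol
mol H = 2 × 0.926 g H₂O ÷ 18.015 g/mol = 0.1028 mol
mass O = 2.47 − (0.9252 + 0.1036) = 1.441 g → mol O = 1.441 ÷ 15.999 = 0.09008 mol
Divide by the smallest (0.07703 mol): C 1.000, H 1.335, O 1.169
Multiplying each by 6 gives whole numbers: C 6.00, H 8.01, O 7.02
Empirical formula: C6H8O7
Empirical-formula mass = 192.12 g/mol; 576 ÷ 192.12 ≈ 3, so the molecular formula is C18H24O21.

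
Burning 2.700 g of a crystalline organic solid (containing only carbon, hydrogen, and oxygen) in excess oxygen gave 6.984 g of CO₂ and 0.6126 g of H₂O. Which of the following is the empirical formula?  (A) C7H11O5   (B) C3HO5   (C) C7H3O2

(C) C7H3O2

mol C = 6.984 g CO₂ ÷ 44.009 g/mol = 0.15869 mol
mol H = 2 × 0.6126 g H₂O ÷ 18.015 g/mol = 0.068010 mol
mass O = 2.700 − (1.9061 + 0.068554) = 0.72536 g → mol O = 0.72536 ÷ 15.999 = 0.045338 mol
Divide by the smallest (0.045338 mol): C 3.500, H 1.500, O 1.000
Multiplying each by 2 gives whole numbers: C 7.00, H 3.00, O 2.00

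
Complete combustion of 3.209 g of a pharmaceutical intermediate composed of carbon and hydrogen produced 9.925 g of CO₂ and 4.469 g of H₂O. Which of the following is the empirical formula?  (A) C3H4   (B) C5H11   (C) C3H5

mol C = 9.925 g CO₂ ÷ 44.009 g/mol = 0.22552 mol
mol H = 2 × 4.469 g H₂O ÷ 18.015 g/mol = 0.49614 mol
Divide by the smallest (0.22552 mol): C 1.000, H 2.200
Multiplying each by 5 gives whole numbers: C 5.00, H 11.00

(B) C5H11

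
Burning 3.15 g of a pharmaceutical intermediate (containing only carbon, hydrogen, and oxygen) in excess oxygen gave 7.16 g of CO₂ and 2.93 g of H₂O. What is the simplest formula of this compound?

mol C = 7.16 g CO₂ ÷ 44.009 g/mol = 0.1627 mol
mol H = 2 × 2.93 g H₂O ÷ 18.015 g/mol = 0.3253 mol
mass O = 3.15 − (1.954 + 0.3279) = 0.8680 g → mol O = 0.8680 ÷ 15.999 = 0.05425 mol
Divide by the smallest (0.05425 mol): C 2.999, H 5.996, O 1.000

C3H6O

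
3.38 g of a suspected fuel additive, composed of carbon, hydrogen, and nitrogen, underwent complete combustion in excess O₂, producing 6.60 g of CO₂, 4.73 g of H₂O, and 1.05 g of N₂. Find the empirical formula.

mol C = 6.60 g CO₂ ÷ 44.009 g/mol = 0.1500 mol
mol H = 2 × 4.73 g H₂O ÷ 18.015 g/mol = 0.5251 mol
mol N = 2 × 1.05 g N₂ ÷ 28.014 g/mol = 0.07496 mol
Divide by the smallest (0.07496 mol): C 2.001, H 7.005, N 1.000

C2H7N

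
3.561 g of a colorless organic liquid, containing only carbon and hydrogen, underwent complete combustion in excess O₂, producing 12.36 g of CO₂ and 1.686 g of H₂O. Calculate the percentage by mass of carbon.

mol C = 12.36 g CO₂ ÷ 44.009 g/mol = 0.28085 mol
mol H = 2 × 1.686 g H₂O ÷ 18.015 g/mol = 0.18718 mol
mass % C = 3.3733 g ÷ 3.561 g × 100%

94.73%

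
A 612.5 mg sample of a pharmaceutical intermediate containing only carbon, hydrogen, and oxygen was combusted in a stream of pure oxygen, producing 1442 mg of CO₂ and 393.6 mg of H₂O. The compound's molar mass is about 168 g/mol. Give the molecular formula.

C9H12O3

mol C = 1.442 g CO₂ ÷ 44.009 g/mol = 0.032766 mol
mol H = 2 × 0.3936 g H₂O ÷ 18.015 g/mol = 0.043697 mol
mass O = 0.6125 − (0.39355 + 0.044046) = 0.17490 g → mol O = 0.17490 ÷ 15.999 = 0.010932 mol
Divide by the smallest (0.010932 mol): C 2.997, H 3.997, O 1.000
Empirical formula: C3H4O
Empirical-formula mass = 56.06 g/mol; 168 ÷ 56.06 ≈ 3, so the molecular formula is C9H12O3.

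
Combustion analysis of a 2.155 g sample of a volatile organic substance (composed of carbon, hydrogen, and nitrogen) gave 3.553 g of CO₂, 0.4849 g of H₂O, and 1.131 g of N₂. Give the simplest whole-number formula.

C3H2N3

mol C = 3.553 g CO₂ ÷ 44.009 g/mol = 0.080733 mol
mol H = 2 × 0.4849 g H₂O ÷ 18.015 g/mol = 0.053833 mol
mol N = 2 × 1.131 g N₂ ÷ 28.014 g/mol = 0.080745 mol
Divide by the smallest (0.053833 mol): C 1.500, H 1.000, N 1.500
Multiplying each by 2 gives whole numbers: C 3.00, H 2.00, N 3.00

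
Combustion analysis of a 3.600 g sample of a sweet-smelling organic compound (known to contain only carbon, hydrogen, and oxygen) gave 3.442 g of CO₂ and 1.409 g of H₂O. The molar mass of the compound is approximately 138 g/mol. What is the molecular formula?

C3H6O6

mol C = 3.442 g CO₂ ÷ 44.009 g/mol = 0.078211 mol
mol H = 2 × 1.409 g H₂O ÷ 18.015 g/mol = 0.15643 mol
mass O = 3.600 − (0.93940 + 0.15768) = 2.5029 g → mol O = 2.5029 ÷ 15.999 = 0.15644 mol
Divide by the smallest (0.078211 mol): C 1.000, H 2.000, O 2.000
Empirical formula: CH2O2
Empirical-formula mass = 46.02 g/mol; 138 ÷ 46.02 ≈ 3, so the molecular formula is C3H6O6.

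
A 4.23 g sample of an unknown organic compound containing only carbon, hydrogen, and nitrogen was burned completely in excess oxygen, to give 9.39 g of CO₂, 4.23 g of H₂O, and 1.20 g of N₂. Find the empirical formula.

C5H11N2

mol C = 9.39 g CO₂ ÷ 44.009 g/mol = 0.2134 mol
mol H = 2 × 4.23 g H₂O ÷ 18.015 g/mol = 0.4696 mol
mol N = 2 × 1.20 g N₂ ÷ 28.014 g/mol = 0.08567 mol
Divide by the smallest (0.08567 mol): C 2.491, H 5.482, N 1.000
Multiplying each by 2 gives whole numbers: C 4.98, H 10.96, N 2.00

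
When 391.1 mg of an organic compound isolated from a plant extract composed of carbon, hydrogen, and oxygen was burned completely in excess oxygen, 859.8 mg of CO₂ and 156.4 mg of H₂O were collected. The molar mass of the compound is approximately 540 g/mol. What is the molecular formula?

mol C = 0.8598 g CO₂ ÷ 44.009 g/mol = 0.019537 mol
mol H = 2 × 0.1564 g H₂O ÷ 18.015 g/mol = 0.017363 mol
mass O = 0.3911 − (0.23466 + 0.017502) = 0.13894 g → mol O = 0.13894 ÷ 15.999 = 0.0086843 mol
Divide by the smallest (0.0086843 mol): C 2.250, H 1.999, O 1.000
Multiplying each by 4 gives whole numbers: C 9.00, H 8.00, O 4.00
Empirical formula: C9H8O4
Empirical-formula mass = 180.16 g/mol; 540 ÷ 180.16 ≈ 3, so the molecular formula is C27H24O12.

C27H24O12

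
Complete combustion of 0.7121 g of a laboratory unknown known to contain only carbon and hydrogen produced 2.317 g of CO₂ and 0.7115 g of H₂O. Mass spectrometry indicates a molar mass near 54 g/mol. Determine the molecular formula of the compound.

mol C = 2.317 g CO₂ ÷ 44.009 g/mol = 0.052648 mol
mol H = 2 × 0.7115 g H₂O ÷ 18.015 g/mol = 0.078990 mol
Divide by the smallest (0.052648 mol): C 1.000, H 1.500
Multiplying each by 2 gives whole numbers: C 2.00, H 3.00
Empirical formula: C2H3
Empirical-formula mass = 27.05 g/mol; 54 ÷ 27.05 ≈ 2, so the molecular formula is C4H6.

C4H6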